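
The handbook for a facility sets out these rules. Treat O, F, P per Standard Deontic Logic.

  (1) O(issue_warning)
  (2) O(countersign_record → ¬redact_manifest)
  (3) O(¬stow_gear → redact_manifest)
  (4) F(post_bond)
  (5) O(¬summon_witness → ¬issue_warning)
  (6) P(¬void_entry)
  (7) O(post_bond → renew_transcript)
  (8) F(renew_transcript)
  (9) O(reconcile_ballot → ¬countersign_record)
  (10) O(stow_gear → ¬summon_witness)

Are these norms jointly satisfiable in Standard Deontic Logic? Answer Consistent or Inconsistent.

Premise 7 is O(post_bond → renew_transcript), but O(post_bond) is not derivable from the premises, so it does not yield O(renew_transcript).
So O(renew_transcript) is not derivable, and the apparent clash with O(¬renew_transcript) does not arise.
A world satisfying every obligation exists (e.g. countersign_record=false, issue_warning=true, post_bond=false, reconcile_ballot=false, redact_manifest=true, renew_transcript=false, stow_gear=false, summon_witness=true, void_entry=false); no atom is both obligatory and forbidden, so the set is consistent.

Consistent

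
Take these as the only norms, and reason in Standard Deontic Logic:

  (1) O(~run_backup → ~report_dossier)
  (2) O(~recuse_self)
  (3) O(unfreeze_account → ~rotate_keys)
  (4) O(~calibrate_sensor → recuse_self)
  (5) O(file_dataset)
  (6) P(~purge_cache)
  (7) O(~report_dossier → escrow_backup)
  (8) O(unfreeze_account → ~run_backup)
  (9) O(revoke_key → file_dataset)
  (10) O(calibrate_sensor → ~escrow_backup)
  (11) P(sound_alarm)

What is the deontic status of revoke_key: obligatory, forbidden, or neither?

Premise 9 is O(revoke_key → file_dataset); even if O(file_dataset) held, inferring O(revoke_key) would be affirming the consequent — invalid.
No premise or chain of K-axiom applications forces O(revoke_key), and none forces O(~revoke_key). So revoke_key is neither obligatory nor forbidden under these norms.

Neither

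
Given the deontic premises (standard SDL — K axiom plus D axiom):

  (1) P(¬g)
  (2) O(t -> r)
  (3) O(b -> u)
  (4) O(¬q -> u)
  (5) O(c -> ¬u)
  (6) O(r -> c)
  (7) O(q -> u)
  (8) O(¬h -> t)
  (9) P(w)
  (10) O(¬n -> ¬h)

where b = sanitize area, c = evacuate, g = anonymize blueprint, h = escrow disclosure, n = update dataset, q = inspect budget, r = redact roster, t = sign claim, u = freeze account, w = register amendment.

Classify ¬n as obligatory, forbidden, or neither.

Forbidden

By case analysis on ¬q: premise 4 gives O(¬q -> u) and premise 7 gives O(q -> u), so O(u) either way.
Premise 5, O(c -> ¬u), contraposes to O(u -> ¬c); with O(u) we get O(¬c).
Premise 6 is O(r -> c); contrapositively O(¬c -> ¬r). Since O(¬c) holds, K gives O(¬r).
Premise 2 is O(t -> r); contrapositively O(¬r -> ¬t). Since O(¬r) holds, K gives O(¬t).
Premise 8, O(¬h -> t), contraposes to O(¬t -> h); with O(¬t) we get O(h).
Premise 10 is O(¬n -> ¬h); contrapositively O(h -> n). Since O(h) holds, K gives O(n).
Premises 1, 3, 9 do not contribute to this derivation.
Thus O(n), which is F(¬n): ¬n is forbidden.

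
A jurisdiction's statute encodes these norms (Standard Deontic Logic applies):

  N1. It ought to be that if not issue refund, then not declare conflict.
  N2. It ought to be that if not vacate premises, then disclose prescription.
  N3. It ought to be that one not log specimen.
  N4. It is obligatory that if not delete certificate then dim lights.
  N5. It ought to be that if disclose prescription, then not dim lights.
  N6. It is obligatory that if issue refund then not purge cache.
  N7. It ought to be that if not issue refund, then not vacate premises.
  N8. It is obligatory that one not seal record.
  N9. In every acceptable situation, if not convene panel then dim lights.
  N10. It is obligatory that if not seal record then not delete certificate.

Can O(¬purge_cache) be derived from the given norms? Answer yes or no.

Premise 8 states O(¬seal_record) outright.
Applying K to premise 10 (O(¬seal_record → ¬delete_certificate)) and O(¬seal_record) yields O(¬delete_certificate).
From O(¬delete_certificate) and premise 4, O(¬delete_certificate → dim_lights), we obtain O(dim_lights).
Premise 5, O(disclose_prescription → ¬dim_lights), contraposes to O(dim_lights → ¬disclose_prescription); with O(dim_lights) we get O(¬disclose_prescription).
Premise 2, O(¬vacate_premises → disclose_prescription), contraposes to O(¬disclose_prescription → vacate_premises); with O(¬disclose_prescription) we get O(vacate_premises).
The contrapositive of premise 7 (O(¬issue_refund → ¬vacate_premises)) is O(vacate_premises → issue_refund), and O(vacate_premises) is already established, so O(issue_refund).
Applying K to premise 6 (O(issue_refund → ¬purge_cache)) and O(issue_refund) yields O(¬purge_cache).
Premises 1, 3, 9 do not contribute to this derivation.
So O(¬purge_cache) follows.

Yes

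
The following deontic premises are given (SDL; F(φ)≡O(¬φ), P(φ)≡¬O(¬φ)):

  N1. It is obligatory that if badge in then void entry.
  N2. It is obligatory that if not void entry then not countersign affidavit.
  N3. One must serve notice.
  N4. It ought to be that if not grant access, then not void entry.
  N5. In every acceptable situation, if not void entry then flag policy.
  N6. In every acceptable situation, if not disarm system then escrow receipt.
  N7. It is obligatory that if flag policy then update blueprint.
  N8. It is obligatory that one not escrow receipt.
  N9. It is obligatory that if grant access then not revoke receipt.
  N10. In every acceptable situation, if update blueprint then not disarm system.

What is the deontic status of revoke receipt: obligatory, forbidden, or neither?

Premise 8 states O(¬escrow_receipt) outright.
Premise 6, O(¬disarm_system → escrow_receipt), contraposes to O(¬escrow_receipt → disarm_system); with O(¬escrow_receipt) we get O(disarm_system).
Premise 10, O(update_blueprint → ¬disarm_system), contraposes to O(disarm_system → ¬update_blueprint); with O(disarm_system) we get O(¬update_blueprint).
Premise 7, O(flag_policy → update_blueprint), contraposes to O(¬update_blueprint → ¬flag_policy); with O(¬update_blueprint) we get O(¬flag_policy).
Premise 5 is O(¬void_entry → flag_policy); contrapositively O(¬flag_policy → void_entry). Since O(¬flag_policy) holds, K gives O(void_entry).
Premise 4, O(¬grant_access → ¬void_entry), contraposes to O(void_entry → grant_access); with O(void_entry) we get O(grant_access).
Premise 9 is O(grant_access → ¬revoke_receipt); since O(grant_access), deontic closure gives O(¬revoke_receipt).
Premises 1, 2, 3 do not contribute to this derivation.
Thus O(¬revoke_receipt), which is F(revoke_receipt): revoke_receipt is forbidden.

Forbidden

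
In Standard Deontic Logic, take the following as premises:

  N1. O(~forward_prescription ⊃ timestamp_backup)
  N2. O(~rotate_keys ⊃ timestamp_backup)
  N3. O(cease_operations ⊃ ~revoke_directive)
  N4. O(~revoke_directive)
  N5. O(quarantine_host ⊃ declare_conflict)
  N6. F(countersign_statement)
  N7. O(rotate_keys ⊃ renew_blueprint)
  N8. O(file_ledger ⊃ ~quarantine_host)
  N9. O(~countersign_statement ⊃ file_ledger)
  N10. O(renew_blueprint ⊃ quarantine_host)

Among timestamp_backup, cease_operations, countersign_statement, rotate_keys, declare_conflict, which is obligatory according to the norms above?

timestamp_backup

F(countersign_statement) at premise 6 means O(~countersign_statement).
From O(~countersign_statement) and premise 9, O(~countersign_statement ⊃ file_ledger), we obtain O(file_ledger).
With premise 8, O(file_ledger ⊃ ~quarantine_host), the K-axiom yields O(~quarantine_host).
Premise 10 is O(renew_blueprint ⊃ quarantine_host); contrapositively O(~quarantine_host ⊃ ~renew_blueprint). Since O(~quarantine_host) holds, K gives O(~renew_blueprint).
The contrapositive of premise 7 (O(rotate_keys ⊃ renew_blueprint)) is O(~renew_blueprint ⊃ ~rotate_keys), and O(~renew_blueprint) is already established, so O(~rotate_keys).
Applying K to premise 2 (O(~rotate_keys ⊃ timestamp_backup)) and O(~rotate_keys) yields O(timestamp_backup).
So O(timestamp_backup) holds — timestamp_backup is obligatory. None of the other listed options is made obligatory by any chain of premises.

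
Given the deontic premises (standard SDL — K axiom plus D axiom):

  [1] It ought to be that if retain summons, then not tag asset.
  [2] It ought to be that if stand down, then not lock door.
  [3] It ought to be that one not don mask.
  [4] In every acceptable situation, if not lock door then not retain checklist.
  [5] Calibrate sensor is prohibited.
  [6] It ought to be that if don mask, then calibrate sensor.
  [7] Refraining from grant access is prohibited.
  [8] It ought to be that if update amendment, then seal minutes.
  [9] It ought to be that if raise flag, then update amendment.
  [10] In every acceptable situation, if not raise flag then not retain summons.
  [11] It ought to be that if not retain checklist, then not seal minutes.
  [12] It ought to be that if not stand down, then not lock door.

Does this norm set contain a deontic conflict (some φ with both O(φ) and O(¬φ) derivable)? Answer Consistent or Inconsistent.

Consistent

Premise 6 is O(don_mask → calibrate_sensor), but O(don_mask) is not derivable from the premises, so it does not yield O(calibrate_sensor).
So O(calibrate_sensor) is not derivable, and the apparent clash with O(¬calibrate_sensor) does not arise.
A world satisfying every obligation exists (e.g. calibrate_sensor=false, don_mask=false, grant_access=true, lock_door=false, raise_flag=false, retain_checklist=false, retain_summons=false, seal_minutes=false, stand_down=false, tag_asset=false, update_amendment=false); no atom is both obligatory and forbidden, so the set is consistent.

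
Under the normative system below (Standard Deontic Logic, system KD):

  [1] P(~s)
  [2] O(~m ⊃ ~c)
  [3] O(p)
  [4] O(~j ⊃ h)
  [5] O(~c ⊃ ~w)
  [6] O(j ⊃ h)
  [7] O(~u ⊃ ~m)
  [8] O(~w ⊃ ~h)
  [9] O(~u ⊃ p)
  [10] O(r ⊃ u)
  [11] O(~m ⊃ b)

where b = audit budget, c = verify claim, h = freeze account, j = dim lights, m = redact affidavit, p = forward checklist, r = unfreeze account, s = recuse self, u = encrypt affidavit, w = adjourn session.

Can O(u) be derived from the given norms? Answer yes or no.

Premises 4 and 6 are O(~j ⊃ h) and O(j ⊃ h); every ideal world satisfies ~j or j, so in either case h holds — hence O(h).
The contrapositive of premise 8 (O(~w ⊃ ~h)) is O(h ⊃ w), and O(h) is already established, so O(w).
Premise 5, O(~c ⊃ ~w), contraposes to O(w ⊃ c); with O(w) we get O(c).
Premise 2, O(~m ⊃ ~c), contraposes to O(c ⊃ m); with O(c) we get O(m).
Premise 7 is O(~u ⊃ ~m); contrapositively O(m ⊃ u). Since O(m) holds, K gives O(u).
Premises 1, 3, 9, 10, 11 do not contribute to this derivation.
So O(u) follows.

Yes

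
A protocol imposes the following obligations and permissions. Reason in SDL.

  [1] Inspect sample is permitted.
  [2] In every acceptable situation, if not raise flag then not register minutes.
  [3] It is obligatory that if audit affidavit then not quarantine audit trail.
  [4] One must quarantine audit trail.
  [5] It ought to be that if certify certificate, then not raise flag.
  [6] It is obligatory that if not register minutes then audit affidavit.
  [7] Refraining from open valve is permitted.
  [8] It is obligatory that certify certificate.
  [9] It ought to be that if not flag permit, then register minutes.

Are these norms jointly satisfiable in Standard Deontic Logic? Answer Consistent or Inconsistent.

Premise 4 gives O(quarantine_audit_trail).
Premise 3, O(audit_affidavit → ¬quarantine_audit_trail), contraposes to O(quarantine_audit_trail → ¬audit_affidavit); with O(quarantine_audit_trail) we get O(¬audit_affidavit).
Premise 6, O(¬register_minutes → audit_affidavit), contraposes to O(¬audit_affidavit → register_minutes); with O(¬audit_affidavit) we get O(register_minutes).
Premise 2, O(¬raise_flag → ¬register_minutes), contraposes to O(register_minutes → raise_flag); with O(register_minutes) we get O(raise_flag).
The contrapositive of premise 5 (O(certify_certificate → ¬raise_flag)) is O(raise_flag → ¬certify_certificate), and O(raise_flag) is already established, so O(¬certify_certificate).
However, premise 8 gives O(certify_certificate).
We now have both O(¬certify_certificate) and O(certify_certificate) — certify_certificate is simultaneously obligatory and forbidden, violating the D-axiom.

Inconsistent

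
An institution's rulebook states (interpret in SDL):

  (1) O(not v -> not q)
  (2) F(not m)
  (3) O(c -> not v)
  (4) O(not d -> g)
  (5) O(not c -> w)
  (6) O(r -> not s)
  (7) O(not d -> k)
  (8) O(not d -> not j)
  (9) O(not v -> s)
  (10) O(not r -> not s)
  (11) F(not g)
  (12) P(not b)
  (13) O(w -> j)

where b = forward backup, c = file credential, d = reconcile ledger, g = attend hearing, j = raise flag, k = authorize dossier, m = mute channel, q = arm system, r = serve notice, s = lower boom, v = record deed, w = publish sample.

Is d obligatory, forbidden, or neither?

By case analysis on not r: premise 10 gives O(not r -> not s) and premise 6 gives O(r -> not s), so O(not s) either way.
Premise 9 is O(not v -> s); contrapositively O(not s -> v). Since O(not s) holds, K gives O(v).
Premise 3 is O(c -> not v); contrapositively O(v -> not c). Since O(v) holds, K gives O(not c).
Premise 5 is O(not c -> w); since O(not c), deontic closure gives O(w).
Applying K to premise 13 (O(w -> j)) and O(w) yields O(j).
The contrapositive of premise 8 (O(not d -> not j)) is O(j -> d), and O(j) is already established, so O(d).
Premises 1, 2, 4, 7, 11, 12 do not contribute to this derivation.
Hence d is obligatory.

Obligatory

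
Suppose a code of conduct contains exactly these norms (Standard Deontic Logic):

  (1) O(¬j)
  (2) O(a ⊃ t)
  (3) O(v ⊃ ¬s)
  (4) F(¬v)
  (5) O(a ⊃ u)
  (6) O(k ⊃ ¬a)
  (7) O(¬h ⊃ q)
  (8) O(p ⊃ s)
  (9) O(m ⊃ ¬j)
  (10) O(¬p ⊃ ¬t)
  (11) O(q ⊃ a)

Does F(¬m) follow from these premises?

No

Premise 9 is O(m ⊃ ¬j); even if O(¬j) held, inferring O(m) would be affirming the consequent — invalid.
No other premise forces O(m). An ideal world satisfying every premise can still have ¬m true, so F(¬m) is not derivable.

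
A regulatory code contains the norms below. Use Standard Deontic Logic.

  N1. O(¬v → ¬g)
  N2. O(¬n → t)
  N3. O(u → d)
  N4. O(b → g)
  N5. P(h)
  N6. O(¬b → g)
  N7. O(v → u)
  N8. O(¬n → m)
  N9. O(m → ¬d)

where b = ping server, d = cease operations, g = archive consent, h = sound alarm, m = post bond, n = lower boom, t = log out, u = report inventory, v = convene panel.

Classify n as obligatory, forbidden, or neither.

By case analysis on ¬b: premise 6 gives O(¬b → g) and premise 4 gives O(b → g), so O(g) either way.
The contrapositive of premise 1 (O(¬v → ¬g)) is O(g → v), and O(g) is already established, so O(v).
Applying K to premise 7 (O(v → u)) and O(v) yields O(u).
From O(u) and premise 3, O(u → d), we obtain O(d).
Premise 9 is O(m → ¬d); contrapositively O(d → ¬m). Since O(d) holds, K gives O(¬m).
The contrapositive of premise 8 (O(¬n → m)) is O(¬m → n), and O(¬m) is already established, so O(n).
Premises 2, 5 do not contribute to this derivation.
Hence n is obligatory.

Obligatory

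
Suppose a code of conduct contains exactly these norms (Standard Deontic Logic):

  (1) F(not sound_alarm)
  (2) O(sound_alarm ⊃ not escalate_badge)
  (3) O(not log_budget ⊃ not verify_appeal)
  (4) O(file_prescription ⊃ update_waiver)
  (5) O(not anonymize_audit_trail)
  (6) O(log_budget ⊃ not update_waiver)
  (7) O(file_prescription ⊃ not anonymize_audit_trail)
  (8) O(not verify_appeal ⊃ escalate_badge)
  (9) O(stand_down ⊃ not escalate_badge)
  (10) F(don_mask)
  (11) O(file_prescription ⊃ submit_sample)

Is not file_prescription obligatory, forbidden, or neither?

Obligatory

Premise 1, F(not sound_alarm), is equivalent to O(sound_alarm).
With premise 2, O(sound_alarm ⊃ not escalate_badge), the K-axiom yields O(not escalate_badge).
The contrapositive of premise 8 (O(not verify_appeal ⊃ escalate_badge)) is O(not escalate_badge ⊃ verify_appeal), and O(not escalate_badge) is already established, so O(verify_appeal).
Premise 3, O(not log_budget ⊃ not verify_appeal), contraposes to O(verify_appeal ⊃ log_budget); with O(verify_appeal) we get O(log_budget).
With premise 6, O(log_budget ⊃ not update_waiver), the K-axiom yields O(not update_waiver).
Premise 4, O(file_prescription ⊃ update_waiver), contraposes to O(not update_waiver ⊃ not file_prescription); with O(not update_waiver) we get O(not file_prescription).
Premises 5, 7, 9, 10, 11 do not contribute to this derivation.
Hence not file_prescription is obligatory.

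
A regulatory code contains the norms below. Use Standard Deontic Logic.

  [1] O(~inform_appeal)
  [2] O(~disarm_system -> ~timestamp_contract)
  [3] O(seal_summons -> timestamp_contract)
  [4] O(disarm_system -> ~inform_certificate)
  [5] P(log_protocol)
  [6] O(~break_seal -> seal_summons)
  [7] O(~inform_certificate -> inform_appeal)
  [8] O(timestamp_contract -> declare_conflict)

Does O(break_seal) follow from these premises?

Premise 1 gives O(~inform_appeal).
Premise 7 is O(~inform_certificate -> inform_appeal); contrapositively O(~inform_appeal -> inform_certificate). Since O(~inform_appeal) holds, K gives O(inform_certificate).
Premise 4 is O(disarm_system -> ~inform_certificate); contrapositively O(inform_certificate -> ~disarm_system). Since O(inform_certificate) holds, K gives O(~disarm_system).
Premise 2 is O(~disarm_system -> ~timestamp_contract); since O(~disarm_system), deontic closure gives O(~timestamp_contract).
Premise 3, O(seal_summons -> timestamp_contract), contraposes to O(~timestamp_contract -> ~seal_summons); with O(~timestamp_contract) we get O(~seal_summons).
The contrapositive of premise 6 (O(~break_seal -> seal_summons)) is O(~seal_summons -> break_seal), and O(~seal_summons) is already established, so O(break_seal).
Premises 5, 8 do not contribute to this derivation.
So O(break_seal) follows.

Yes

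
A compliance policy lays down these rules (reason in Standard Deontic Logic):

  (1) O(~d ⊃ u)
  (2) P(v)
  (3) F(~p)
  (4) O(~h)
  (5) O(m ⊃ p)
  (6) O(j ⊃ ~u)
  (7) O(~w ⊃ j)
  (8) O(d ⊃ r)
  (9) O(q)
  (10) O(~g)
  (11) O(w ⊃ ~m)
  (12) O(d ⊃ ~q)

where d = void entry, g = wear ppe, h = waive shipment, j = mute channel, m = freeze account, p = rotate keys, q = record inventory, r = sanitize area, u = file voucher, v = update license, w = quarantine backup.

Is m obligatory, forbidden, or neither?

Premise 9 gives O(q).
The contrapositive of premise 12 (O(d ⊃ ~q)) is O(q ⊃ ~d), and O(q) is already established, so O(~d).
Premise 1 is O(~d ⊃ u); since O(~d), deontic closure gives O(u).
Premise 6 is O(j ⊃ ~u); contrapositively O(u ⊃ ~j). Since O(u) holds, K gives O(~j).
Premise 7, O(~w ⊃ j), contraposes to O(~j ⊃ w); with O(~j) we get O(w).
With premise 11, O(w ⊃ ~m), the K-axiom yields O(~m).
Premises 2, 3, 4, 5, 8, 10 do not contribute to this derivation.
Thus O(~m), which is F(m): m is forbidden.

Forbidden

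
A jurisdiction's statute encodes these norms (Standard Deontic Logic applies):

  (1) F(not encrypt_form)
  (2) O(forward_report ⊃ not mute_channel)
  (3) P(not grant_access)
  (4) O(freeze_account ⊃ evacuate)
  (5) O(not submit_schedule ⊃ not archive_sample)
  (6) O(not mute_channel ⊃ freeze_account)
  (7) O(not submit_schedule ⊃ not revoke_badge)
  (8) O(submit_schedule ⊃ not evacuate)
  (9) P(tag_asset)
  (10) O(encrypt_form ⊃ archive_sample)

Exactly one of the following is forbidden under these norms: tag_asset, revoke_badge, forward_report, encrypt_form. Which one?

F(not encrypt_form) at premise 1 means O(encrypt_form).
From O(encrypt_form) and premise 10, O(encrypt_form ⊃ archive_sample), we obtain O(archive_sample).
The contrapositive of premise 5 (O(not submit_schedule ⊃ not archive_sample)) is O(archive_sample ⊃ submit_schedule), and O(archive_sample) is already established, so O(submit_schedule).
Applying K to premise 8 (O(submit_schedule ⊃ not evacuate)) and O(submit_schedule) yields O(not evacuate).
Premise 4, O(freeze_account ⊃ evacuate), contraposes to O(not evacuate ⊃ not freeze_account); with O(not evacuate) we get O(not freeze_account).
Premise 6 is O(not mute_channel ⊃ freeze_account); contrapositively O(not freeze_account ⊃ mute_channel). Since O(not freeze_account) holds, K gives O(mute_channel).
Premise 2, O(forward_report ⊃ not mute_channel), contraposes to O(mute_channel ⊃ not forward_report); with O(mute_channel) we get O(not forward_report).
So O(not forward_report) holds, i.e. forward_report is forbidden. None of the other listed options is forbidden under the premises.

forward_report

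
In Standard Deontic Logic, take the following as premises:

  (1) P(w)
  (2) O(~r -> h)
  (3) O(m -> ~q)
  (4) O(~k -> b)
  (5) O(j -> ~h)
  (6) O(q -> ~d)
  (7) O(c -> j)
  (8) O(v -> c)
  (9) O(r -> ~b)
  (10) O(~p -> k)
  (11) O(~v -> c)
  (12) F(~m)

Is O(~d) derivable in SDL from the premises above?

No

Premise 6 is O(q -> ~d), but O(q) is not derivable from the premises, so it does not yield O(~d).
No other premise forces O(~d). An ideal world satisfying every premise can still have ~d false, so O(~d) is not derivable.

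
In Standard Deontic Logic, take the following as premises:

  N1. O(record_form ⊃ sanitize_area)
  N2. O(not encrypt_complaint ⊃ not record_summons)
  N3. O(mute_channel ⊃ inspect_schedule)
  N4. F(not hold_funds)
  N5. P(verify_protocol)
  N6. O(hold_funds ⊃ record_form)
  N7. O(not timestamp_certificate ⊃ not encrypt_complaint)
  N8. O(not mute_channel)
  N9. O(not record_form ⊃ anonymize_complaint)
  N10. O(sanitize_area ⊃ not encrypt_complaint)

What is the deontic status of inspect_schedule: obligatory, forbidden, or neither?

Premise 3 is O(mute_channel ⊃ inspect_schedule), but O(mute_channel) is not derivable from the premises, so it does not yield O(inspect_schedule).
No premise or chain of K-axiom applications forces O(inspect_schedule), and none forces O(not inspect_schedule). So inspect_schedule is neither obligatory nor forbidden under these norms.

Neither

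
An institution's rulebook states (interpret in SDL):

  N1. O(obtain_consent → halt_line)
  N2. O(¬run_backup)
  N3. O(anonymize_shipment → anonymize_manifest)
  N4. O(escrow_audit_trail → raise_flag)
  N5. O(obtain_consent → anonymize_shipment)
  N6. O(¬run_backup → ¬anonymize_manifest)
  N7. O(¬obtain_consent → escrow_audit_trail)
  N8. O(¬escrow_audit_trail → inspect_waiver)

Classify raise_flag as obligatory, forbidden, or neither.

From premise 2 we have O(¬run_backup).
From O(¬run_backup) and premise 6, O(¬run_backup → ¬anonymize_manifest), we obtain O(¬anonymize_manifest).
Premise 3, O(anonymize_shipment → anonymize_manifest), contraposes to O(¬anonymize_manifest → ¬anonymize_shipment); with O(¬anonymize_manifest) we get O(¬anonymize_shipment).
The contrapositive of premise 5 (O(obtain_consent → anonymize_shipment)) is O(¬anonymize_shipment → ¬obtain_consent), and O(¬anonymize_shipment) is already established, so O(¬obtain_consent).
Applying K to premise 7 (O(¬obtain_consent → escrow_audit_trail)) and O(¬obtain_consent) yields O(escrow_audit_trail).
Premise 4 is O(escrow_audit_trail → raise_flag); since O(escrow_audit_trail), deontic closure gives O(raise_flag).
Premises 1, 8 do not contribute to this derivation.
Hence raise_flag is obligatory.

Obligatory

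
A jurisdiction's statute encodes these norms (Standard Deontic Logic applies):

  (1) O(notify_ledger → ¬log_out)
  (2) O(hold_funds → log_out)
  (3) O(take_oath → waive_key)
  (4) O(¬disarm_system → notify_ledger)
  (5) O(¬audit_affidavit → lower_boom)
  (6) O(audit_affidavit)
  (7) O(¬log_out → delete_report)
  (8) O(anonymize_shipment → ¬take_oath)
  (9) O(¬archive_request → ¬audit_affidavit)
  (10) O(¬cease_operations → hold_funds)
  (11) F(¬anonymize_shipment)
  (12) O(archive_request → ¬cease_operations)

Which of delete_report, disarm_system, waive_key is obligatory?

disarm_system

From premise 6 we have O(audit_affidavit).
Premise 9, O(¬archive_request → ¬audit_affidavit), contraposes to O(audit_affidavit → archive_request); with O(audit_affidavit) we get O(archive_request).
Applying K to premise 12 (O(archive_request → ¬cease_operations)) and O(archive_request) yields O(¬cease_operations).
From O(¬cease_operations) and premise 10, O(¬cease_operations → hold_funds), we obtain O(hold_funds).
Applying K to premise 2 (O(hold_funds → log_out)) and O(hold_funds) yields O(log_out).
Premise 1 is O(notify_ledger → ¬log_out); contrapositively O(log_out → ¬notify_ledger). Since O(log_out) holds, K gives O(¬notify_ledger).
Premise 4 is O(¬disarm_system → notify_ledger); contrapositively O(¬notify_ledger → disarm_system). Since O(¬notify_ledger) holds, K gives O(disarm_system).
So O(disarm_system) holds — disarm_system is obligatory. None of the other listed options is made obligatory by any chain of premises.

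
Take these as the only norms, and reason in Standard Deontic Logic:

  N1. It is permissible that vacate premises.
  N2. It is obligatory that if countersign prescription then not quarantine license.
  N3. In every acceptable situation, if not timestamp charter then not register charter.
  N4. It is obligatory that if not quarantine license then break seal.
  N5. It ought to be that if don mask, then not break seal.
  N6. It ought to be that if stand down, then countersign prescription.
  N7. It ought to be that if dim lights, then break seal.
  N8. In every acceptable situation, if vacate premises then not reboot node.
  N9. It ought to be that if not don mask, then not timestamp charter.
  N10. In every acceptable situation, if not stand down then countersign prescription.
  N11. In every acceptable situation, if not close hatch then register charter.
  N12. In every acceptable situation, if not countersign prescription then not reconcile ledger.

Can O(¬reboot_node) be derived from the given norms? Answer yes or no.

Premise 8 is O(vacate_premises → ¬reboot_node), but O(vacate_premises) is not derivable from the premises (the permission P(vacate_premises) asserts only ¬O(¬vacate_premises), not O(vacate_premises)), so it does not yield O(¬reboot_node).
No other premise forces O(¬reboot_node). An ideal world satisfying every premise can still have ¬reboot_node false, so O(¬reboot_node) is not derivable.

No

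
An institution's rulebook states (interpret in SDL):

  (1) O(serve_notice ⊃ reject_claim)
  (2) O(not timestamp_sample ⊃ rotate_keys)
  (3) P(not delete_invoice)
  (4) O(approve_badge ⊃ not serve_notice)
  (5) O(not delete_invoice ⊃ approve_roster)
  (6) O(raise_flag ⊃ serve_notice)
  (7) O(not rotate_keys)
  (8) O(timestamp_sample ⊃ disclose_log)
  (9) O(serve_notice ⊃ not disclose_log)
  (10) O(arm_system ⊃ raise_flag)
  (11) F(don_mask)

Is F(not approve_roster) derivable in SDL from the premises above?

No

Premise 5 is O(not delete_invoice ⊃ approve_roster), but O(not delete_invoice) is not derivable from the premises (the permission P(not delete_invoice) asserts only not O(delete_invoice), not O(not delete_invoice)), so it does not yield O(approve_roster).
No other premise forces O(approve_roster). An ideal world satisfying every premise can still have not approve_roster true, so F(not approve_roster) is not derivable.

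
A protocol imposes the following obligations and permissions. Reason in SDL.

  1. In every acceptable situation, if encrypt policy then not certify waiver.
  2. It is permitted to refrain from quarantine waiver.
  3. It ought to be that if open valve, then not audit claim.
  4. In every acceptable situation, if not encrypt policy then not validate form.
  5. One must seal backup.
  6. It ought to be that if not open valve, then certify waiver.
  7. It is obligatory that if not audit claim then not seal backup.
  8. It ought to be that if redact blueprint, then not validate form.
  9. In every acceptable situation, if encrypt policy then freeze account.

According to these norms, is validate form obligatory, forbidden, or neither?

Premise 5 gives O(seal_backup).
The contrapositive of premise 7 (O(¬audit_claim → ¬seal_backup)) is O(seal_backup → audit_claim), and O(seal_backup) is already established, so O(audit_claim).
The contrapositive of premise 3 (O(open_valve → ¬audit_claim)) is O(audit_claim → ¬open_valve), and O(audit_claim) is already established, so O(¬open_valve).
From O(¬open_valve) and premise 6, O(¬open_valve → certify_waiver), we obtain O(certify_waiver).
Premise 1, O(encrypt_policy → ¬certify_waiver), contraposes to O(certify_waiver → ¬encrypt_policy); with O(certify_waiver) we get O(¬encrypt_policy).
From O(¬encrypt_policy) and premise 4, O(¬encrypt_policy → ¬validate_form), we obtain O(¬validate_form).
Premises 2, 8, 9 do not contribute to this derivation.
Thus O(¬validate_form), which is F(validate_form): validate_form is forbidden.

Forbidden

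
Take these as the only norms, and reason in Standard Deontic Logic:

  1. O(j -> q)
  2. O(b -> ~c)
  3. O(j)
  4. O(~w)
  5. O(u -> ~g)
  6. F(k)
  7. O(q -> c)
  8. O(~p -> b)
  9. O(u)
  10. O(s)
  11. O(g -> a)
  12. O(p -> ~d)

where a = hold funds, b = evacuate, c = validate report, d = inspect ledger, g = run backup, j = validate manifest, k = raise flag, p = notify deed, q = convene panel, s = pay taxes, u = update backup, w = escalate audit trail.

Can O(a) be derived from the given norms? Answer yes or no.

No

Premise 11 is O(g -> a), but O(g) is not derivable from the premises, so it does not yield O(a).
No other premise forces O(a). An ideal world satisfying every premise can still have a false, so O(a) is not derivable.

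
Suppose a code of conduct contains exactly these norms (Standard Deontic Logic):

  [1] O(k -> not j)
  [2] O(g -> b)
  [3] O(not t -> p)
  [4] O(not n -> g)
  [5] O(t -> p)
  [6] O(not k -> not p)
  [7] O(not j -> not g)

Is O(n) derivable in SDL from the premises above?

Premises 5 and 3 are O(t -> p) and O(not t -> p); every ideal world satisfies t or not t, so in either case p holds — hence O(p).
The contrapositive of premise 6 (O(not k -> not p)) is O(p -> k), and O(p) is already established, so O(k).
Applying K to premise 1 (O(k -> not j)) and O(k) yields O(not j).
With premise 7, O(not j -> not g), the K-axiom yields O(not g).
Premise 4 is O(not n -> g); contrapositively O(not g -> n). Since O(not g) holds, K gives O(n).
Premise 2 does not contribute to this derivation.
So O(n) follows.

Yes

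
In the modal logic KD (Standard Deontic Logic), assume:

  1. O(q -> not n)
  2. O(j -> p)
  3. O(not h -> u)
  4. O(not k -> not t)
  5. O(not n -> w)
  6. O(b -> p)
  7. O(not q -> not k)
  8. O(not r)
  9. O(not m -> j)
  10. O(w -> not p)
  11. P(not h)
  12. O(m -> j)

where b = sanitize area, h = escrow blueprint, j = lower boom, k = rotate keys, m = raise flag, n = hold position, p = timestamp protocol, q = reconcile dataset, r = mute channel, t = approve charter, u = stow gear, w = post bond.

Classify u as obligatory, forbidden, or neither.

Premise 3 is O(not h -> u), but O(not h) is not derivable from the premises (the permission P(not h) asserts only not O(h), not O(not h)), so it does not yield O(u).
No premise or chain of K-axiom applications forces O(u), and none forces O(not u). So u is neither obligatory nor forbidden under these norms.

Neither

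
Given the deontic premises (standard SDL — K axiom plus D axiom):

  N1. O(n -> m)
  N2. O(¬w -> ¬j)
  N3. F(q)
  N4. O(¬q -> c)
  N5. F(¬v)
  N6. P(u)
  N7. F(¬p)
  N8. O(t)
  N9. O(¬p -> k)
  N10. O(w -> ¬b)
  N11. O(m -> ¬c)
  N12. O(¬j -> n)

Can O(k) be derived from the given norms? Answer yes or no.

No

Premise 9 is O(¬p -> k), but O(¬p) is not derivable from the premises, so it does not yield O(k).
No other premise forces O(k). An ideal world satisfying every premise can still have k false, so O(k) is not derivable.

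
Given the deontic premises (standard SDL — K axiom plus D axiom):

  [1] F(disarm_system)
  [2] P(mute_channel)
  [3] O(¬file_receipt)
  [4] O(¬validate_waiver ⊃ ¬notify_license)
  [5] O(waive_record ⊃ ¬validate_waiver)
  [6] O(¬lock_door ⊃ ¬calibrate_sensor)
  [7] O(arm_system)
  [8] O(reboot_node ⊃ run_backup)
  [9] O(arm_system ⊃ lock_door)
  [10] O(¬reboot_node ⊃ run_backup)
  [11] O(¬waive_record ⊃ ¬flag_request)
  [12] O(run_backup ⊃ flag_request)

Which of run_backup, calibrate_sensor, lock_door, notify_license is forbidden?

Premises 10 and 8 cover both cases: O(¬reboot_node ⊃ run_backup) and O(reboot_node ⊃ run_backup). Since ¬reboot_node ∨ reboot_node is a tautology, O(run_backup) follows.
Premise 12 is O(run_backup ⊃ flag_request); since O(run_backup), deontic closure gives O(flag_request).
Premise 11 is O(¬waive_record ⊃ ¬flag_request); contrapositively O(flag_request ⊃ waive_record). Since O(flag_request) holds, K gives O(waive_record).
With premise 5, O(waive_record ⊃ ¬validate_waiver), the K-axiom yields O(¬validate_waiver).
Applying K to premise 4 (O(¬validate_waiver ⊃ ¬notify_license)) and O(¬validate_waiver) yields O(¬notify_license).
So O(¬notify_license) holds, i.e. notify_license is forbidden. None of the other listed options is forbidden under the premises.

notify_license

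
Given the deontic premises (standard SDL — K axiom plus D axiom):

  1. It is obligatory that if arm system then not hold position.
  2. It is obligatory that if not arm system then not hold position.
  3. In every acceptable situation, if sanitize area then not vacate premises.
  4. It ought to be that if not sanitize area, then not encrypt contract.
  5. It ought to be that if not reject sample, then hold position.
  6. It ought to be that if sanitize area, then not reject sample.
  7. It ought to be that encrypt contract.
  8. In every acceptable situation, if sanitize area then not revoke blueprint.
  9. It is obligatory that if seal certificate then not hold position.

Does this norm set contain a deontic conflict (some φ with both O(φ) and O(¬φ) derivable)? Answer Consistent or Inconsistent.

By case analysis on ¬arm_system: premise 2 gives O(¬arm_system → ¬hold_position) and premise 1 gives O(arm_system → ¬hold_position), so O(¬hold_position) either way.
Premise 5 is O(¬reject_sample → hold_position); contrapositively O(¬hold_position → reject_sample). Since O(¬hold_position) holds, K gives O(reject_sample).
The contrapositive of premise 6 (O(sanitize_area → ¬reject_sample)) is O(reject_sample → ¬sanitize_area), and O(reject_sample) is already established, so O(¬sanitize_area).
Premise 4 is O(¬sanitize_area → ¬encrypt_contract); since O(¬sanitize_area), deontic closure gives O(¬encrypt_contract).
But premise 7 directly asserts O(encrypt_contract).
We now have both O(¬encrypt_contract) and O(encrypt_contract) — encrypt_contract is simultaneously obligatory and forbidden, violating the D-axiom.

Inconsistent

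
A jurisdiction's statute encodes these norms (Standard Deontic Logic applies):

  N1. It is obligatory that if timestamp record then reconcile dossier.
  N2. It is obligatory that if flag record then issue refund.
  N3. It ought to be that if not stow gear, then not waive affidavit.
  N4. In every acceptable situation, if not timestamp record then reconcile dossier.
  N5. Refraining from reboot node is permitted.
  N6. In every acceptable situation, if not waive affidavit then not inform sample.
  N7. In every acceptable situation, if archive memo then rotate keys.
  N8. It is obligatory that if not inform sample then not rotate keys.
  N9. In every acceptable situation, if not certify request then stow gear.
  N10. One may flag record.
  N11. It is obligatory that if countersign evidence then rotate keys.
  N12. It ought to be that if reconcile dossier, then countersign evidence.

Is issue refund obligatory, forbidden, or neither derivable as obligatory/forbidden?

Neither

Premise 2 is O(flag_record → issue_refund), but O(flag_record) is not derivable from the premises (the permission P(flag_record) asserts only ¬O(¬flag_record), not O(flag_record)), so it does not yield O(issue_refund).
No premise or chain of K-axiom applications forces O(issue_refund), and none forces O(¬issue_refund). So issue_refund is neither obligatory nor forbidden under these norms.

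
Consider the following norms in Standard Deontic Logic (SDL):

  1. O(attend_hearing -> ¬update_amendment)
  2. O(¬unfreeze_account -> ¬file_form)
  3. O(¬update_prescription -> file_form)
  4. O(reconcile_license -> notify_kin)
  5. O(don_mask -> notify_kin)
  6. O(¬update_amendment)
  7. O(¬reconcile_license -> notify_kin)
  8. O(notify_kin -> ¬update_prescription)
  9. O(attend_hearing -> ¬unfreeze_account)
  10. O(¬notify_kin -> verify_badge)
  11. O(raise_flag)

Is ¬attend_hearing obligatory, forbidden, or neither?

Premises 4 and 7 cover both cases: O(reconcile_license -> notify_kin) and O(¬reconcile_license -> notify_kin). Since reconcile_license ∨ ¬reconcile_license is a tautology, O(notify_kin) follows.
With premise 8, O(notify_kin -> ¬update_prescription), the K-axiom yields O(¬update_prescription).
Premise 3 is O(¬update_prescription -> file_form); since O(¬update_prescription), deontic closure gives O(file_form).
The contrapositive of premise 2 (O(¬unfreeze_account -> ¬file_form)) is O(file_form -> unfreeze_account), and O(file_form) is already established, so O(unfreeze_account).
Premise 9, O(attend_hearing -> ¬unfreeze_account), contraposes to O(unfreeze_account -> ¬attend_hearing); with O(unfreeze_account) we get O(¬attend_hearing).
Premises 1, 5, 6, 10, 11 do not contribute to this derivation.
Hence ¬attend_hearing is obligatory.

Obligatory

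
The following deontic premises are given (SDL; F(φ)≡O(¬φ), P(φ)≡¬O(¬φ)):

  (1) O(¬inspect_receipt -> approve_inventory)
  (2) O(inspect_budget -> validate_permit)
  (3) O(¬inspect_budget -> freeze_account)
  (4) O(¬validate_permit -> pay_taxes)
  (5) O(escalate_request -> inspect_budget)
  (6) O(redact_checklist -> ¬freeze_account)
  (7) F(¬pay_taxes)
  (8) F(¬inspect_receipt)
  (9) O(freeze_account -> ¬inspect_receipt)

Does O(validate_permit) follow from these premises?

Premise 8, F(¬inspect_receipt), is equivalent to O(inspect_receipt).
Premise 9 is O(freeze_account -> ¬inspect_receipt); contrapositively O(inspect_receipt -> ¬freeze_account). Since O(inspect_receipt) holds, K gives O(¬freeze_account).
Premise 3, O(¬inspect_budget -> freeze_account), contraposes to O(¬freeze_account -> inspect_budget); with O(¬freeze_account) we get O(inspect_budget).
Applying K to premise 2 (O(inspect_budget -> validate_permit)) and O(inspect_budget) yields O(validate_permit).
Premises 1, 4, 5, 6, 7 do not contribute to this derivation.
So O(validate_permit) follows.

Yes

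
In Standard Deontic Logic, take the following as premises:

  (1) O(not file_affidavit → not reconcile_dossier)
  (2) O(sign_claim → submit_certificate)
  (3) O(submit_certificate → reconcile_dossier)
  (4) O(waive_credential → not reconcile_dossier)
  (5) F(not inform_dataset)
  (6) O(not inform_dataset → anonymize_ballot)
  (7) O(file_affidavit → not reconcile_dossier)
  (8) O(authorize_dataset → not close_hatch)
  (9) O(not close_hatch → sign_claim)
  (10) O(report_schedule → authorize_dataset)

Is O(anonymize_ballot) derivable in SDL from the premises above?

Premise 6 is O(not inform_dataset → anonymize_ballot), but O(not inform_dataset) is not derivable from the premises, so it does not yield O(anonymize_ballot).
No other premise forces O(anonymize_ballot). An ideal world satisfying every premise can still have anonymize_ballot false, so O(anonymize_ballot) is not derivable.

No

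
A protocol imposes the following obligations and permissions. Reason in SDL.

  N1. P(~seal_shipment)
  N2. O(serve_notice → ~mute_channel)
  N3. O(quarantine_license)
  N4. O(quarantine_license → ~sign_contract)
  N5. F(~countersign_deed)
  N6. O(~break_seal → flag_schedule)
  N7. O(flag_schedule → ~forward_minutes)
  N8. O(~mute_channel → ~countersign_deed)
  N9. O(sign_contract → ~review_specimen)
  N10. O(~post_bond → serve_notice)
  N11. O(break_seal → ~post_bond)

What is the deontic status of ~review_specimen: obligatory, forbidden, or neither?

Premise 9 is O(sign_contract → ~review_specimen), but O(sign_contract) is not derivable from the premises, so it does not yield O(~review_specimen).
No premise or chain of K-axiom applications forces O(~review_specimen), and none forces O(review_specimen). So ~review_specimen is neither obligatory nor forbidden under these norms.

Neither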